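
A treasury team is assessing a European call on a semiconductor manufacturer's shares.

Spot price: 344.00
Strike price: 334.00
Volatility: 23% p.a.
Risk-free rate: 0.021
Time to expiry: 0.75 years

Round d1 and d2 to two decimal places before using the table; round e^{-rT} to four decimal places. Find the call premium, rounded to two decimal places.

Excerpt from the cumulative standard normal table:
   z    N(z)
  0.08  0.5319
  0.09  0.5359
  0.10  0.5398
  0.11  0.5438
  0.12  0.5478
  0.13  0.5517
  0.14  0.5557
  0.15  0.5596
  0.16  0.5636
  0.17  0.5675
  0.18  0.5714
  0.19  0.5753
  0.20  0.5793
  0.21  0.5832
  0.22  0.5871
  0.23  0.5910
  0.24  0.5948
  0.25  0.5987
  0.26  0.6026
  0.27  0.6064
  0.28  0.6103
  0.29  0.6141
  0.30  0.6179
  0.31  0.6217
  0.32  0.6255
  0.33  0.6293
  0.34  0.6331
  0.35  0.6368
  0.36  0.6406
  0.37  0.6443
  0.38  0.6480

σ√T = 0.23 × 0.8660 = 0.1992
ln(S/K) + (r + σ²/2)T = ln(344/334) + (0.021 + 0.23²/2)·0.75 = 0.0295 + 0.0356 = 0.0651
d₁ = 0.0651 / 0.1992 = 0.3268 ≈ 0.33
d₂ = d₁ − σ√T = 0.3268 − 0.1992 = 0.1276 ≈ 0.13
exp(−rT) = exp(−0.021·0.75) = 0.9844
C = 344·N(0.33) − 334·0.9844·N(0.13) = 344·0.6293 − 334·0.9844·0.5517 = 216.4792 − 181.3932 = 35.0860

35.09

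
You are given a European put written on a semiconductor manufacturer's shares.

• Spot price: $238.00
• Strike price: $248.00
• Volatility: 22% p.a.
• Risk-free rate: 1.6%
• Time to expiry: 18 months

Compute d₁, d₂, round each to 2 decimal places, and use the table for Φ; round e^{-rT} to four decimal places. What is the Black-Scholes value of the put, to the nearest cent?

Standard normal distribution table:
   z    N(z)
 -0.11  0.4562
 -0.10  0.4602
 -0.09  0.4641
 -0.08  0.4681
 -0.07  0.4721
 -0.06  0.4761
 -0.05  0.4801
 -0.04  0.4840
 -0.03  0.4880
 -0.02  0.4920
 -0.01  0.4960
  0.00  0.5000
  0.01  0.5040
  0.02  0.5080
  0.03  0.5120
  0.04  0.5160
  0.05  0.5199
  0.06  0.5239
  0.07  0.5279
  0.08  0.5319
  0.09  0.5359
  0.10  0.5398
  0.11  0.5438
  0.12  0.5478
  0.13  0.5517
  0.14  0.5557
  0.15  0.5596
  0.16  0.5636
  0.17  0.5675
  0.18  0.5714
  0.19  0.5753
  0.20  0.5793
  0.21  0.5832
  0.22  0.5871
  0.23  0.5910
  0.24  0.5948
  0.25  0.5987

σ√T = 0.22·√1.5 = 0.2694
d₁ = [ln(238/248) + (0.016 + 0.22²/2)·1.5] / 0.2694 = [-0.0412 + 0.0603] / 0.2694 = 0.0710 → 0.07
d₂ = d₁ − σ√T = 0.0710 − 0.2694 = -0.1984 → -0.20
e^(−rT) = e^(−0.016·1.5) = 0.9763
N(−d₂) = N(0.20) = 0.5793;  N(−d₁) = N(-0.07) = 0.4721
P = 248·0.9763·0.5793 − 238·0.4721 = 140.2615 − 112.3598 = 27.9017

$27.90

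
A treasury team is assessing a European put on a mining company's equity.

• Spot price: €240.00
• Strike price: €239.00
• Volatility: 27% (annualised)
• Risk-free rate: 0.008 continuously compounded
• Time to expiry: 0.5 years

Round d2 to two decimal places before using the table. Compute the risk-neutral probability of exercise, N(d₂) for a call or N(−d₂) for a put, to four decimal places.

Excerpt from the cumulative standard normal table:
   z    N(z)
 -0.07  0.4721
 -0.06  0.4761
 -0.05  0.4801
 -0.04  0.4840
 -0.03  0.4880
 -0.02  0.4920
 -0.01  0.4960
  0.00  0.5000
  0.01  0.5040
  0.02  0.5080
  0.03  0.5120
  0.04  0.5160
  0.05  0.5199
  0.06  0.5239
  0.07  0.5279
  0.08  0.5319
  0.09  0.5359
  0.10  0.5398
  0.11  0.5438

0.5199

σ√T = 0.27 × 0.7071 = 0.1909
d₁ = [ln(240/239) + (0.008 + ½·0.27²)·0.5] / (σ√T) = (0.0042 + 0.0222) / 0.1909 = 0.1383 → 0.14
d₂ = 0.1383 − 0.1909 = -0.0526 → -0.05
Risk-neutral Pr[S_T < K] = N(−d₂) = N(0.05) = 0.5199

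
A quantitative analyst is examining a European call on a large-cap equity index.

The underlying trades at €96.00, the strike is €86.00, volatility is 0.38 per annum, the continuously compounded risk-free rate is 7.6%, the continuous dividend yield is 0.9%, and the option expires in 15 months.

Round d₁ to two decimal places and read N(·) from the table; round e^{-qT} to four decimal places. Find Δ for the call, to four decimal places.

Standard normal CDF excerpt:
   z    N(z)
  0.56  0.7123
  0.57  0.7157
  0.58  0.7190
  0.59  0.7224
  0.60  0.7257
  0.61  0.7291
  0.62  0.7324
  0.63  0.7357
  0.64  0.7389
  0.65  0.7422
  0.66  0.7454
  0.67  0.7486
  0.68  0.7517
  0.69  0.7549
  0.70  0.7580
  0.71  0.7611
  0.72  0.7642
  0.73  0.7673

σ√T = 0.38·√1.25 = 0.4249
d₁ = [ln(96/86) + (0.076 − 0.009 + 0.38²/2)·1.25] / 0.4249 = [0.1100 + 0.1740] / 0.4249 = 0.6685 → 0.67
N(d₁) = N(0.67) = 0.7486
Δ_call = e^(−qT)·N(d₁) = 0.9888·0.7486 = 0.7402

0.7402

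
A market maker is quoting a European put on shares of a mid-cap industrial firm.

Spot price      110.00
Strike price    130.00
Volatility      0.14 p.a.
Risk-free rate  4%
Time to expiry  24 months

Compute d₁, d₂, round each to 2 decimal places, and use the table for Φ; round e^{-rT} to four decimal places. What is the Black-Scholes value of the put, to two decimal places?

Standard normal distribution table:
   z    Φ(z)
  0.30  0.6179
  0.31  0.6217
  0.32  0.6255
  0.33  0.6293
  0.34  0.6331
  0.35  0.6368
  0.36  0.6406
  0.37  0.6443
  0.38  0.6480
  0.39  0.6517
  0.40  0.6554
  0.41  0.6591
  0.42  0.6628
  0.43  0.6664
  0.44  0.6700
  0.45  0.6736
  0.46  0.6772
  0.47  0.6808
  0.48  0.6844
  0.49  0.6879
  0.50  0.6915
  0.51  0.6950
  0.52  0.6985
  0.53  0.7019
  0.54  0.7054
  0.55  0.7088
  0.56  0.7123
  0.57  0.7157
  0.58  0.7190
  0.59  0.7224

15.01

σ√T = 0.14 × 1.4142 = 0.1980
ln(S/K) + (r + σ²/2)T = ln(110/130) + (0.04 + 0.14²/2)·2 = -0.1671 + 0.0996 = -0.0675
d₁ = -0.0675 / 0.1980 = -0.3407 ≈ -0.34
d₂ = d₁ − σ√T = -0.3407 − 0.1980 = -0.5387 ≈ -0.54
e^(−rT) = e^(−0.04·2) = 0.9231
P = 130·0.9231·N(0.54) − 110·N(0.34) = 130·0.9231·0.7054 − 110·0.6331 = 84.6501 − 69.6410 = 15.0091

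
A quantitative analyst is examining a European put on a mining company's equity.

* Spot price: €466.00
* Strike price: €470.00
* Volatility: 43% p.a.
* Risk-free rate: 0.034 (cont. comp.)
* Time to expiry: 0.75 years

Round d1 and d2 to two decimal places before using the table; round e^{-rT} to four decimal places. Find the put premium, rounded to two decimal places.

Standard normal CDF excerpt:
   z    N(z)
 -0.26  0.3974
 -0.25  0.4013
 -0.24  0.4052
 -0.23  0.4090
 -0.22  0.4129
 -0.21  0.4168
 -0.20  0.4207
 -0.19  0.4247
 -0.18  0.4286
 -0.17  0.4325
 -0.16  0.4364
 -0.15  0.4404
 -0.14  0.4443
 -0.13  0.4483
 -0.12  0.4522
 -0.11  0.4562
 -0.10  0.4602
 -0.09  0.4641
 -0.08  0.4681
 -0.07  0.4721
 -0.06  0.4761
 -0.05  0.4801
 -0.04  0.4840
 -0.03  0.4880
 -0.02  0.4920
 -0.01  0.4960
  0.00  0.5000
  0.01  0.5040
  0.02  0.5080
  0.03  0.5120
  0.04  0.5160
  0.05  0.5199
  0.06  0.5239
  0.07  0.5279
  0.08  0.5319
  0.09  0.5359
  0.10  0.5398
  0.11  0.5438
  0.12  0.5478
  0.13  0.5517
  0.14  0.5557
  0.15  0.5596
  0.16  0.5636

€64.00

σ√T = 0.43·√0.75 = 0.3724
ln(S/K) + (r + σ²/2)T = ln(466/470) + (0.034 + 0.43²/2)·0.75 = -0.0085 + 0.0948 = 0.0863
d₁ = 0.0863 / 0.3724 = 0.2317 ≈ 0.23
d₂ = d₁ − σ√T = 0.2317 − 0.3724 = -0.1407 ≈ -0.14
exp(−rT) = exp(−0.034·0.75) = 0.9748
N(−d₂) = N(0.14) = 0.5557;  N(−d₁) = N(-0.23) = 0.4090
P = 470·0.9748·0.5557 − 466·0.4090 = 254.5973 − 190.5940 = 64.0033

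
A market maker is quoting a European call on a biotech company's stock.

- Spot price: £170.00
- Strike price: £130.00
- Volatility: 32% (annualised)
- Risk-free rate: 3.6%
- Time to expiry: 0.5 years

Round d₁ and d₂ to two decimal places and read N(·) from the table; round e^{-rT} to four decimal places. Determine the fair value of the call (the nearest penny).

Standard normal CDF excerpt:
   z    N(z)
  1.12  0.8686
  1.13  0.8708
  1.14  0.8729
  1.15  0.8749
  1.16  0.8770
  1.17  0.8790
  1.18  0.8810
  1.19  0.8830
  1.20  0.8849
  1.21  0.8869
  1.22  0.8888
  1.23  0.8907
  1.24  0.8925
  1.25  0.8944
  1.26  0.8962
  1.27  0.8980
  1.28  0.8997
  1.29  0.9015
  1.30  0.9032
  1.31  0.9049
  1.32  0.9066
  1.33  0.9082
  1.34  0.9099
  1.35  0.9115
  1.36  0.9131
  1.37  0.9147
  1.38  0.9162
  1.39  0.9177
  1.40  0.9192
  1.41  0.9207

T = 0.5;  σ√T = 0.2263
d₁ = [ln(170/130) + (0.036 + 0.32²/2)·0.5] / 0.2263 = [0.2683 + 0.0436] / 0.2263 = 1.3783 ⇒ 1.38
d₂ = d₁ − σ√T = 1.3783 − 0.2263 = 1.1520 ⇒ 1.15
e^(−rT) = e^(−0.036·0.5) = 0.9822
N(d₁) = N(1.38) = 0.9162;  N(d₂) = N(1.15) = 0.8749
C = 170·0.9162 − 130·0.9822·0.8749 = 155.7540 − 111.7125 = 44.0415

£44.04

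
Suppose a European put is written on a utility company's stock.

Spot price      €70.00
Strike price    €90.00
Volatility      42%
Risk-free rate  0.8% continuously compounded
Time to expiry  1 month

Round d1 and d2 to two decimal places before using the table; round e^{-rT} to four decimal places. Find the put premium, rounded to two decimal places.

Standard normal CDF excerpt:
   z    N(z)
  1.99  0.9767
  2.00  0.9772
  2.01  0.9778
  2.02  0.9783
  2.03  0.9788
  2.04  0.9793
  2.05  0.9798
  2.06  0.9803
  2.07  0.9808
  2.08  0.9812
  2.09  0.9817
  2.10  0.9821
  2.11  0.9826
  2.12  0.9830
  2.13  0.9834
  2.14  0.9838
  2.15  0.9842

σ√T = 0.42 × 0.2887 = 0.1212
d₁ = [ln(70/90) + (0.008 + 0.42²/2)·0.08333] / 0.1212 = [-0.2513 + 0.0080] / 0.1212 = -2.0067 ⇒ -2.01
d₂ = d₁ − σ√T = -2.0067 − 0.1212 = -2.1279 ⇒ -2.13
e^(−rT) = e^(−0.008·0.08333) = 0.9993
N(−d₂) = N(2.13) = 0.9834;  N(−d₁) = N(2.01) = 0.9778
P = 90·0.9993·0.9834 − 70·0.9778 = 88.4440 − 68.4460 = 19.9980

€20.00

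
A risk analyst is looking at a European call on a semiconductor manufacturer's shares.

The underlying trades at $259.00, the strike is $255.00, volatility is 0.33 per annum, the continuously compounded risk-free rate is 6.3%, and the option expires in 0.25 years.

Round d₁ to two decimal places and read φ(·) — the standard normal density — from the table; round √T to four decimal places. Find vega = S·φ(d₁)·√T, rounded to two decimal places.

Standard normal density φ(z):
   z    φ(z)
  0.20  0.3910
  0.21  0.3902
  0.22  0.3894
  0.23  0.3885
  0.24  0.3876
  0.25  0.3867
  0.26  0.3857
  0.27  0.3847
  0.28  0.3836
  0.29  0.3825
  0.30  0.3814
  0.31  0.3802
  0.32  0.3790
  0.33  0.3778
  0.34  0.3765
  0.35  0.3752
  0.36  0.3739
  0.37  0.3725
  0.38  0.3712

49.82

σ√T = 0.33 × 0.5000 = 0.1650
d₁ = [ln(259/255) + (0.063 + 0.33²/2)·0.25] / 0.1650 = [0.0156 + 0.0294] / 0.1650 = 0.2723 ⇒ 0.27
√T = √0.25 = 0.5000
φ(d₁) = φ(0.27) = 0.3847
vega = S·φ(d₁)·√T = 259·0.3847·0.5000 = 49.8186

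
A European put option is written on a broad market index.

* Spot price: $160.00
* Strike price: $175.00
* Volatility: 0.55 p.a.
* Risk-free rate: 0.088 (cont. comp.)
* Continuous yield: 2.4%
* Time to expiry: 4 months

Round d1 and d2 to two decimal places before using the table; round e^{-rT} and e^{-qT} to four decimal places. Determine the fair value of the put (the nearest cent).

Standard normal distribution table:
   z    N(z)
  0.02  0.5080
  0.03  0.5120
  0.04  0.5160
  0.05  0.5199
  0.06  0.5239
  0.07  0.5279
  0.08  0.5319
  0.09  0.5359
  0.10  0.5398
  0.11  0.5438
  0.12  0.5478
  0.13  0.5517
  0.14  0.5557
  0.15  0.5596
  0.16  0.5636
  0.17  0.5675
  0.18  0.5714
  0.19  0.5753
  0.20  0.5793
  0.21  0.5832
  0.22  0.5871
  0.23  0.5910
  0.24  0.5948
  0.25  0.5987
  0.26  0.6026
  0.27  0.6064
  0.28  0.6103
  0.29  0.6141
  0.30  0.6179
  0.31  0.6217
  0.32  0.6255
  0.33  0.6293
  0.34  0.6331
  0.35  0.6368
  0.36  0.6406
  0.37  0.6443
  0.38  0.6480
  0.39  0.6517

$26.34

σ√T = 0.55 × 0.5774 = 0.3175
d₁ = [ln(160/175) + (0.088 − 0.024 + 0.55²/2)·0.3333] / 0.3175 = [-0.0896 + 0.0718] / 0.3175 = -0.0563 ⇒ -0.06
d₂ = d₁ − σ√T = -0.0563 − 0.3175 = -0.3738 ⇒ -0.37
exp(−qT) = exp(−0.024·0.3333) = 0.9920;  exp(−rT) = exp(−0.088·0.3333) = 0.9711
N(−d₂) = N(0.37) = 0.6443;  N(−d₁) = N(0.06) = 0.5239
P = 175·0.9711·0.6443 − 160·0.9920·0.5239 = 109.4940 − 83.1534 = 26.3405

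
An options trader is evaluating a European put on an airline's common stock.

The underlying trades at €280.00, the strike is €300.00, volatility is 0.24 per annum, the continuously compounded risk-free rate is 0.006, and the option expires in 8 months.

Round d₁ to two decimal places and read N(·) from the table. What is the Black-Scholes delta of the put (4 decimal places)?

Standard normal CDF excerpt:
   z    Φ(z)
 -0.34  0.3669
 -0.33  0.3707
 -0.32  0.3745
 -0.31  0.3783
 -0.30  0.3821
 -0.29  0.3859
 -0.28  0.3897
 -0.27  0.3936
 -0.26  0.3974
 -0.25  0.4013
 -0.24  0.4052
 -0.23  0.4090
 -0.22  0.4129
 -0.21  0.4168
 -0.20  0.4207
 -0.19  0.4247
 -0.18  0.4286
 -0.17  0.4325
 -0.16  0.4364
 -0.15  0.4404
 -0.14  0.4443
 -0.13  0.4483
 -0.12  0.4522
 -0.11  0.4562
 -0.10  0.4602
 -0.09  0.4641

σ√T = 0.24·√0.6667 = 0.1960
d₁ = [ln(280/300) + (0.006 + 0.24²/2)·0.6667] / 0.1960 = [-0.0690 + 0.0232] / 0.1960 = -0.2337 → -0.23
N(d₁) = N(-0.23) = 0.4090
Δ_put = N(d₁) − 1 = 0.4090 − 1 = -0.5910

-0.5910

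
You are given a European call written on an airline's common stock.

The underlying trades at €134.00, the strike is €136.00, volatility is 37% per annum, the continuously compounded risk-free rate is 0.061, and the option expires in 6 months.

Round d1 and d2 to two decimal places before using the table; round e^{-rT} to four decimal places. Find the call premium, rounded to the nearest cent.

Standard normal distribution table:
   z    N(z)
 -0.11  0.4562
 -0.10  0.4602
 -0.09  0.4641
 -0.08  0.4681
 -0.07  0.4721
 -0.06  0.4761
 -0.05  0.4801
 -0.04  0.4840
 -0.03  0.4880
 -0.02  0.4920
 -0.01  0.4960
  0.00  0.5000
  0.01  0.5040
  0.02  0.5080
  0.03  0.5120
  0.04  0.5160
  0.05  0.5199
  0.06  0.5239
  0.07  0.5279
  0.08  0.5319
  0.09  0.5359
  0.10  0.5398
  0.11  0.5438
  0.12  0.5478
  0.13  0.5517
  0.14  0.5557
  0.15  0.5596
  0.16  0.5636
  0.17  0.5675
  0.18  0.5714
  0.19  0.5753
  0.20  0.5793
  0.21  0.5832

€14.81

σ√T = 0.37·√0.5 = 0.2616
ln(S/K) + (r + σ²/2)T = ln(134/136) + (0.061 + 0.37²/2)·0.5 = -0.0148 + 0.0647 = 0.0499
d₁ = 0.0499 / 0.2616 = 0.1908 → 0.19
d₂ = d₁ − σ√T = 0.1908 − 0.2616 = -0.0709 → -0.07
e^(−rT) = e^(−0.061·0.5) = 0.9700
N(d₁) = N(0.19) = 0.5753;  N(d₂) = N(-0.07) = 0.4721
C = 134·0.5753 − 136·0.9700·0.4721 = 77.0902 − 62.2794 = 14.8108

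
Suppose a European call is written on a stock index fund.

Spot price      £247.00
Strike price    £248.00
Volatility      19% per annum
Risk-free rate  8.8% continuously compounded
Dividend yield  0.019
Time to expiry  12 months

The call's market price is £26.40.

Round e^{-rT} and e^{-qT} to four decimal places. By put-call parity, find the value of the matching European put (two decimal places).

£11.16

exp(−qT) = exp(−0.019·1) = 0.9812;  exp(−rT) = exp(−0.088·1) = 0.9158
Put-call parity: C − P = S·e^(−qT) − K·e^(−rT) = 247·0.9812 − 248·0.9158 = 242.3564 − 227.1184 = 15.2380
P = C − (C − P) = 26.40 − (15.2380) = 11.1620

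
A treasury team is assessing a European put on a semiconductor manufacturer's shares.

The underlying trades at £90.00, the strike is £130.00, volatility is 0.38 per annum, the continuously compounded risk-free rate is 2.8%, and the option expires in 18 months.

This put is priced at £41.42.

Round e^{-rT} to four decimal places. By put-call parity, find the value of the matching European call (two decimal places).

exp(−rT) = exp(−0.028·1.5) = 0.9589
Put-call parity: C − P = S − K·e^(−rT) = 90 − 130·0.9589 = 90 − 124.6570 = -34.6570
C = P + (C − P) = 41.42 + (-34.6570) = 6.7630

£6.76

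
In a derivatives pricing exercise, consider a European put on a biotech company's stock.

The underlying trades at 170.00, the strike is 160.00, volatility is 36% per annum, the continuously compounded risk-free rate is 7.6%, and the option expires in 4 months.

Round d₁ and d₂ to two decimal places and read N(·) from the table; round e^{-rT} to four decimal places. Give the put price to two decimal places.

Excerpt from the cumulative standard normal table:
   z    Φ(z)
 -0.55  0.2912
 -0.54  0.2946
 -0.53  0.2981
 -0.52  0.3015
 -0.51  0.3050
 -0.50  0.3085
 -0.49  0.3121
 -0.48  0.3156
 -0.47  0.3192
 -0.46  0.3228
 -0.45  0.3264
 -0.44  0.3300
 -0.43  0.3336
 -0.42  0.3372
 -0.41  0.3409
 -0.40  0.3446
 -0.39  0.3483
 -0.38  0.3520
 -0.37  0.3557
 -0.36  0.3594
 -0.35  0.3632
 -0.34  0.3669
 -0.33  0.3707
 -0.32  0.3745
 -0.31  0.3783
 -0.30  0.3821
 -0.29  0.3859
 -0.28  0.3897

T = 0.3333;  σ√T = 0.2078
ln(S/K) + (r + σ²/2)T = ln(170/160) + (0.076 + 0.36²/2)·0.3333 = 0.0606 + 0.0469 = 0.1076
d₁ = 0.1076 / 0.2078 = 0.5175 which rounds to 0.52
d₂ = d₁ − σ√T = 0.5175 − 0.2078 = 0.3096 which rounds to 0.31
e^(−rT) = e^(−0.076·0.3333) = 0.9750
N(−d₂) = N(-0.31) = 0.3783;  N(−d₁) = N(-0.52) = 0.3015
P = 160·0.9750·0.3783 − 170·0.3015 = 59.0148 − 51.2550 = 7.7598

7.76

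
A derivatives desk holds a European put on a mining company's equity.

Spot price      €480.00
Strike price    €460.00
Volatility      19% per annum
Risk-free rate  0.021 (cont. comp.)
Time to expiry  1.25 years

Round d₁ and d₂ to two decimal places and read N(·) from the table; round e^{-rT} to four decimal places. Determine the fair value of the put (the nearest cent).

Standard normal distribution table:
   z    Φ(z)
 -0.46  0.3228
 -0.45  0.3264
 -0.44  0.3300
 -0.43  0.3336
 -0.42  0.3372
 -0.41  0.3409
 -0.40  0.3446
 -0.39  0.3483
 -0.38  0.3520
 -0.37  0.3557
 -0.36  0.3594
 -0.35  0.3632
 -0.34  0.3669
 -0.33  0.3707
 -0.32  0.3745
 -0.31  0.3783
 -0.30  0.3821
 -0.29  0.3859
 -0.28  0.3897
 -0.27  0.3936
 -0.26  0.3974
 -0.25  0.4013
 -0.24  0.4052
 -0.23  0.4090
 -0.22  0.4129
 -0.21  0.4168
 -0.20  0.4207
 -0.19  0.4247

€24.89

T = 1.25;  σ√T = 0.2124
d₁ = [ln(480/460) + (0.021 + 0.19²/2)·1.25] / 0.2124 = [0.0426 + 0.0488] / 0.2124 = 0.4301 which rounds to 0.43
d₂ = d₁ − σ√T = 0.4301 − 0.2124 = 0.2177 which rounds to 0.22
e^(−rT) = e^(−0.021·1.25) = 0.9741
N(−d₂) = N(-0.22) = 0.4129;  N(−d₁) = N(-0.43) = 0.3336
P = 460·0.9741·0.4129 − 480·0.3336 = 185.0147 − 160.1280 = 24.8867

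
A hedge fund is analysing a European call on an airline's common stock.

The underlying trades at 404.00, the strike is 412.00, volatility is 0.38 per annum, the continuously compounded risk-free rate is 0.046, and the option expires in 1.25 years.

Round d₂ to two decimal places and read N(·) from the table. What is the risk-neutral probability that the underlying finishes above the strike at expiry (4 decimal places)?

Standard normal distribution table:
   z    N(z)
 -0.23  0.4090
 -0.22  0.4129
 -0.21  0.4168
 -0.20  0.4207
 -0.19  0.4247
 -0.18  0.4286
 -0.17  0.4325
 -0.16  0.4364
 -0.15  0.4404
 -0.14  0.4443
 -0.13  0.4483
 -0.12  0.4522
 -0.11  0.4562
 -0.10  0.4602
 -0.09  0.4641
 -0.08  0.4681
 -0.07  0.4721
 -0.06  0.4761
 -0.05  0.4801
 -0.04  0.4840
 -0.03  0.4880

0.4522

T = 1.25;  σ√T = 0.4249
d₁ = [ln(404/412) + (0.046 + 0.38²/2)·1.25] / 0.4249 = [-0.0196 + 0.1477] / 0.4249 = 0.3016 which rounds to 0.30
d₂ = d₁ − σ√T = 0.3016 − 0.4249 = -0.1232 which rounds to -0.12
Pr(exercise) under Q = N(d₂) = 0.4522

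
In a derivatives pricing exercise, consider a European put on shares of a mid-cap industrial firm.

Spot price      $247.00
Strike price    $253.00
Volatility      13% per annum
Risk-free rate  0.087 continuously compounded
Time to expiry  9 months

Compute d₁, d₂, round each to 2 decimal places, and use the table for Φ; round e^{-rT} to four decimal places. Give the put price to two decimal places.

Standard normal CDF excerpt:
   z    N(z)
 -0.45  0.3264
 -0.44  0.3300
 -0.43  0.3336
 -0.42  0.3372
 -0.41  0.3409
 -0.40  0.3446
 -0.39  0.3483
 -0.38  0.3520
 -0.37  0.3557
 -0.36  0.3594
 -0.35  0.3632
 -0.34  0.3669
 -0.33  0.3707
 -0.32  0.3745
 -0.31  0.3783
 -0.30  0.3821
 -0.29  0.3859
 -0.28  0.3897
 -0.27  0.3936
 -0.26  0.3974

σ√T = 0.13·√0.75 = 0.1126
d₁ = [ln(247/253) + (0.087 + 0.13²/2)·0.75] / 0.1126 = [-0.0240 + 0.0716] / 0.1126 = 0.4227 ⇒ 0.42
d₂ = d₁ − σ√T = 0.4227 − 0.1126 = 0.3101 ⇒ 0.31
e^(−rT) = e^(−0.087·0.75) = 0.9368
N(−d₂) = N(-0.31) = 0.3783;  N(−d₁) = N(-0.42) = 0.3372
P = 253·0.9368·0.3783 − 247·0.3372 = 89.6610 − 83.2884 = 6.3726

$6.37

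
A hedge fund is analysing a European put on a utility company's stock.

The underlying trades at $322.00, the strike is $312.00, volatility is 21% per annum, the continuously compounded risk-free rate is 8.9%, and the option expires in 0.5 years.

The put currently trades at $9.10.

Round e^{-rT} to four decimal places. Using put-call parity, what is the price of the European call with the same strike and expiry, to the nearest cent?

$32.67

exp(−rT) = exp(−0.089·0.5) = 0.9565
Put-call parity: C − P = S − K·e^(−rT) = 322 − 312·0.9565 = 322 − 298.4280 = 23.5720
C = P + (C − P) = 9.10 + (23.5720) = 32.6720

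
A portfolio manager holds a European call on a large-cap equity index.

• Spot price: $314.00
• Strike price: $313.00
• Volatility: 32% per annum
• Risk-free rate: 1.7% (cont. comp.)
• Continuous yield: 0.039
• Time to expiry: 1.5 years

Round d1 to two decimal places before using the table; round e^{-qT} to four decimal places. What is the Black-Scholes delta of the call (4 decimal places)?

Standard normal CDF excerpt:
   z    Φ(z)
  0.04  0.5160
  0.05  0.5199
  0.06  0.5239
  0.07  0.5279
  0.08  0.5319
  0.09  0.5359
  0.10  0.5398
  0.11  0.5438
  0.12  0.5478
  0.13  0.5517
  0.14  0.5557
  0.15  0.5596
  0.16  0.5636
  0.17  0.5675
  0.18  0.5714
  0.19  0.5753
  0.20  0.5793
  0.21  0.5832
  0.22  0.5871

0.5167

T = 1.5;  σ√T = 0.3919
d₁ = [ln(314/313) + (0.017 − 0.039 + 0.32²/2)·1.5] / 0.3919 = [0.0032 + 0.0438] / 0.3919 = 0.1199 ≈ 0.12
N(d₁) = N(0.12) = 0.5478
Δ_call = e^(−qT)·N(d₁) = 0.9432·0.5478 = 0.5167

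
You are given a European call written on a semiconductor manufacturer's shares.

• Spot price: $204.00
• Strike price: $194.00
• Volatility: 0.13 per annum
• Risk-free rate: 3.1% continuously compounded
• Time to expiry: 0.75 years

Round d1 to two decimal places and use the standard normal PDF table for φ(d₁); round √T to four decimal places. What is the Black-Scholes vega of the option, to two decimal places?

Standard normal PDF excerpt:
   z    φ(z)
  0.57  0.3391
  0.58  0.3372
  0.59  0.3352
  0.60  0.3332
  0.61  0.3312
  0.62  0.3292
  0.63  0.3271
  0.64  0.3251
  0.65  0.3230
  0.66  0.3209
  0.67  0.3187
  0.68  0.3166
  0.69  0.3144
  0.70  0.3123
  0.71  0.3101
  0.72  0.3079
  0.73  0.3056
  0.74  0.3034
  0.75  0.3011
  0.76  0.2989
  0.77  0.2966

54.78

σ√T = 0.13 × 0.8660 = 0.1126
d₁ = [ln(204/194) + (0.031 + ½·0.13²)·0.75] / (σ√T) = (0.0503 + 0.0296) / 0.1126 = 0.7092 → 0.71
√T = √0.75 = 0.8660
φ(d₁) = φ(0.71) = 0.3101
vega = S·φ(d₁)·√T = 204·0.3101·0.8660 = 54.7835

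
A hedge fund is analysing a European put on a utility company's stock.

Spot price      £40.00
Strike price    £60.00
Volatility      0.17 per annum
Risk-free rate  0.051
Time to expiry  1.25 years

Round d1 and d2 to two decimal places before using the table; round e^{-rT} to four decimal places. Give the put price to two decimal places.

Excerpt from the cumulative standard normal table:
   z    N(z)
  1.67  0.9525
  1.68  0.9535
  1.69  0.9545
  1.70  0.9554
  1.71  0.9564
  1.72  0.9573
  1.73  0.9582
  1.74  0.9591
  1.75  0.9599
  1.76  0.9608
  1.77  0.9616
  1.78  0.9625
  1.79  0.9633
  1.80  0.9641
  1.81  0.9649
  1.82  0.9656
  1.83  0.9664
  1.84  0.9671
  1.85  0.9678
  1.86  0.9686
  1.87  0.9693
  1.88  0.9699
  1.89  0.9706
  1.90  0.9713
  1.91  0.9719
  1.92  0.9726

T = 1.25;  σ√T = 0.1901
ln(S/K) + (r + σ²/2)T = ln(40/60) + (0.051 + 0.17²/2)·1.25 = -0.4055 + 0.0818 = -0.3237
d₁ = -0.3237 / 0.1901 = -1.7028 which rounds to -1.70
d₂ = d₁ − σ√T = -1.7028 − 0.1901 = -1.8929 which rounds to -1.89
e^(−rT) = e^(−0.051·1.25) = 0.9382
N(−d₂) = N(1.89) = 0.9706;  N(−d₁) = N(1.70) = 0.9554
P = 60·0.9382·0.9706 − 40·0.9554 = 54.6370 − 38.2160 = 16.4210

£16.42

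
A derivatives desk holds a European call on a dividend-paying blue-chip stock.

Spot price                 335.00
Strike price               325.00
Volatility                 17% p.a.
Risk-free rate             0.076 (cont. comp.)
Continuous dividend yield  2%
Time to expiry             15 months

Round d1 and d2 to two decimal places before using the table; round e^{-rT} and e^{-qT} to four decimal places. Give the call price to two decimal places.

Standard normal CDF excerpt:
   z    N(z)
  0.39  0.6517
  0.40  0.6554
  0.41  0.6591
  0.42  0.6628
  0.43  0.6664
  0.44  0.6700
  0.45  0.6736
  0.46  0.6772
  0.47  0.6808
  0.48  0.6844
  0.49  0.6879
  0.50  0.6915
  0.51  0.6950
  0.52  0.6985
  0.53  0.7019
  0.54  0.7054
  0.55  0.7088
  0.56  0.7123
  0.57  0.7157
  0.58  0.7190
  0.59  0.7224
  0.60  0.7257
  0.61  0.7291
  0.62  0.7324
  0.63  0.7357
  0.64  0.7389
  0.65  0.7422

T = 1.25;  σ√T = 0.1901
d₁ = [ln(335/325) + (0.076 − 0.02 + 0.17²/2)·1.25] / 0.1901 = [0.0303 + 0.0881] / 0.1901 = 0.6228 ≈ 0.62
d₂ = d₁ − σ√T = 0.6228 − 0.1901 = 0.4327 ≈ 0.43
exp(−qT) = exp(−0.02·1.25) = 0.9753;  exp(−rT) = exp(−0.076·1.25) = 0.9094
N(d₁) = N(0.62) = 0.7324;  N(d₂) = N(0.43) = 0.6664
C = 335·0.9753·0.7324 − 325·0.9094·0.6664 = 239.2938 − 196.9579 = 42.3359

42.34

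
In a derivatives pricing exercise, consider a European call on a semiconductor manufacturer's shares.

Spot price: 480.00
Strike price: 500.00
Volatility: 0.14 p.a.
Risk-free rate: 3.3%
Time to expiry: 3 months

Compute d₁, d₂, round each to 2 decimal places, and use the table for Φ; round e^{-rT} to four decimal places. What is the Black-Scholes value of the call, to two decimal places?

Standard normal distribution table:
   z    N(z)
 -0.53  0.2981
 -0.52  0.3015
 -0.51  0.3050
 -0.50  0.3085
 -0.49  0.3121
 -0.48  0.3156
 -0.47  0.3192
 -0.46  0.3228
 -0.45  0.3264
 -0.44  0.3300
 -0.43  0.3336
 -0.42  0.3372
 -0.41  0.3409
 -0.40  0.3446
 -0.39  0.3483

7.14

σ√T = 0.14 × 0.5000 = 0.0700
d₁ = [ln(480/500) + (0.033 + ½·0.14²)·0.25] / (σ√T) = (-0.0408 + 0.0107) / 0.0700 = -0.4303 ⇒ -0.43
d₂ = -0.4303 − 0.0700 = -0.5003 ⇒ -0.50
e^(−rT) = e^(−0.033·0.25) = 0.9918
N(d₁) = N(-0.43) = 0.3336;  N(d₂) = N(-0.50) = 0.3085
C = 480·0.3336 − 500·0.9918·0.3085 = 160.1280 − 152.9852 = 7.1429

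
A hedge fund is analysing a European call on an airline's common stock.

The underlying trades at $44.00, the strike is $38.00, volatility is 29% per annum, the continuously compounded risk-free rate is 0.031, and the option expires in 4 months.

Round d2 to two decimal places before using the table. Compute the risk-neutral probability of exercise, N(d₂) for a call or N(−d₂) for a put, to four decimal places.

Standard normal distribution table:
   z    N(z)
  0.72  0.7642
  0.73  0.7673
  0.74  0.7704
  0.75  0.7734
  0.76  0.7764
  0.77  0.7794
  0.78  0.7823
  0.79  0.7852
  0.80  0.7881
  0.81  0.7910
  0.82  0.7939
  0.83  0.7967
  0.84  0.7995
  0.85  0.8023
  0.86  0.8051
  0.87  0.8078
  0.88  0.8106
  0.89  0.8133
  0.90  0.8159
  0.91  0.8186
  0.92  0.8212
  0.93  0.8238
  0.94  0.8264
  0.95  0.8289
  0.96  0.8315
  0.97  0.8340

0.8023

σ√T = 0.29·√0.3333 = 0.1674
d₁ = [ln(44/38) + (0.031 + 0.29²/2)·0.3333] / 0.1674 = [0.1466 + 0.0244] / 0.1674 = 1.0210 ≈ 1.02
d₂ = d₁ − σ√T = 1.0210 − 0.1674 = 0.8536 ≈ 0.85
Pr(exercise) under Q = N(d₂) = 0.8023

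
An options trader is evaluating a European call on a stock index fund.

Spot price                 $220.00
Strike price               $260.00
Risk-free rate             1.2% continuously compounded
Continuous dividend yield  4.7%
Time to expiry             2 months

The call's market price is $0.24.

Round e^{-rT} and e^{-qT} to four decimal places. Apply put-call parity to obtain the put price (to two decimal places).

exp(−qT) = exp(−0.047·0.1667) = 0.9922;  exp(−rT) = exp(−0.012·0.1667) = 0.9980
Put-call parity: C − P = S·e^(−qT) − K·e^(−rT) = 220·0.9922 − 260·0.9980 = 218.2840 − 259.4800 = -41.1960
P = C − (C − P) = 0.24 − (-41.1960) = 41.4360

$41.44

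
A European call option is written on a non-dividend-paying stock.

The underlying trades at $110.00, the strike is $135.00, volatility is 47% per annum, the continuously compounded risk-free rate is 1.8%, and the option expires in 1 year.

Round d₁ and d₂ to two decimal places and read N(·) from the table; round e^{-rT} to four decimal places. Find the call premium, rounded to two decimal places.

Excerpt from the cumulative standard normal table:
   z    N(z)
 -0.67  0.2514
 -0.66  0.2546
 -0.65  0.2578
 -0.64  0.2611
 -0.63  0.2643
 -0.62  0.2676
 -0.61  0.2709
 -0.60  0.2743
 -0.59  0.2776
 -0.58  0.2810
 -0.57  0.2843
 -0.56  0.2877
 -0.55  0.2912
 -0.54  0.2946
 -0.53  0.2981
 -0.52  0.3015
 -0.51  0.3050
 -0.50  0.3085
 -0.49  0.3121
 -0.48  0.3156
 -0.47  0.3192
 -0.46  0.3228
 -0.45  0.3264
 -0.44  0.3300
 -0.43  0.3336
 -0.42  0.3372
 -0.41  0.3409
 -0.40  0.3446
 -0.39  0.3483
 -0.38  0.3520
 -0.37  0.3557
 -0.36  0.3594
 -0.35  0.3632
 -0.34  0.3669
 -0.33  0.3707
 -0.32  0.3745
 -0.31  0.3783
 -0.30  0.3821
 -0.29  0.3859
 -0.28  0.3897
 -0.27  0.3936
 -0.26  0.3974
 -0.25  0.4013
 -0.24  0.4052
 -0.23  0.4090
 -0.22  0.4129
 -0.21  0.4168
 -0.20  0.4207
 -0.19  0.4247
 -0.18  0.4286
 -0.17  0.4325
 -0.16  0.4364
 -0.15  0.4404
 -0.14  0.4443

$12.96

T = 1;  σ√T = 0.4700
d₁ = [ln(110/135) + (0.018 + ½·0.47²)·1] / (σ√T) = (-0.2048 + 0.1284) / 0.4700 = -0.1624 ≈ -0.16
d₂ = -0.1624 − 0.4700 = -0.6324 ≈ -0.63
exp(−rT) = exp(−0.018·1) = 0.9822
C = 110·N(-0.16) − 135·0.9822·N(-0.63) = 110·0.4364 − 135·0.9822·0.2643 = 48.0040 − 35.0454 = 12.9586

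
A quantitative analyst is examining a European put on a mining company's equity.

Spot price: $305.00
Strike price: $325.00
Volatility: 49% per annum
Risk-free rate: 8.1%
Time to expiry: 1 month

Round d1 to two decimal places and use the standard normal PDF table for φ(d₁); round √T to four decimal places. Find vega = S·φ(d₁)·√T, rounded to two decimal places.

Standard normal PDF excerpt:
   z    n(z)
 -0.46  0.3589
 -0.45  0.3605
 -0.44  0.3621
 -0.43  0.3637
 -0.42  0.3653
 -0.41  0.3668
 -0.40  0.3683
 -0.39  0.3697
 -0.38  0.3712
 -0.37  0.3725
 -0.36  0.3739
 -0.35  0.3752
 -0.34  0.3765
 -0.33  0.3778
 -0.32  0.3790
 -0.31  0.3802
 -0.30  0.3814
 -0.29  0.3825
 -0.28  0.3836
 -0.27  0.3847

σ√T = 0.49·√0.08333 = 0.1415
d₁ = [ln(305/325) + (0.081 + ½·0.49²)·0.08333] / (σ√T) = (-0.0635 + 0.0168) / 0.1415 = -0.3306 ≈ -0.33
√T = √0.08333 = 0.2887
φ(d₁) = φ(-0.33) = 0.3778
vega = S·φ(d₁)·√T = 305·0.3778·0.2887 = 33.2666

33.27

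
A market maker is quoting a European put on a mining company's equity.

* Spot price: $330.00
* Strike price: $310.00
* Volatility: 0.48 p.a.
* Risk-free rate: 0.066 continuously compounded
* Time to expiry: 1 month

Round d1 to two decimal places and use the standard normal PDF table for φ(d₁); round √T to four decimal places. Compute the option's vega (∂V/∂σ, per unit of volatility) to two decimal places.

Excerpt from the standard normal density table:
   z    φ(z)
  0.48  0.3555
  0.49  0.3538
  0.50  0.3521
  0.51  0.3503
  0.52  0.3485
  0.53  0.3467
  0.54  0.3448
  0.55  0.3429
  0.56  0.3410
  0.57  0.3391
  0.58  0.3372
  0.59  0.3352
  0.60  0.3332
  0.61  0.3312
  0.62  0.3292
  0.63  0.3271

32.49

σ√T = 0.48·√0.08333 = 0.1386
ln(S/K) + (r + σ²/2)T = ln(330/310) + (0.066 + 0.48²/2)·0.08333 = 0.0625 + 0.0151 = 0.0776
d₁ = 0.0776 / 0.1386 = 0.5602 ⇒ 0.56
√T = √0.08333 = 0.2887
φ(d₁) = φ(0.56) = 0.3410
vega = S·φ(d₁)·√T = 330·0.3410·0.2887 = 32.4874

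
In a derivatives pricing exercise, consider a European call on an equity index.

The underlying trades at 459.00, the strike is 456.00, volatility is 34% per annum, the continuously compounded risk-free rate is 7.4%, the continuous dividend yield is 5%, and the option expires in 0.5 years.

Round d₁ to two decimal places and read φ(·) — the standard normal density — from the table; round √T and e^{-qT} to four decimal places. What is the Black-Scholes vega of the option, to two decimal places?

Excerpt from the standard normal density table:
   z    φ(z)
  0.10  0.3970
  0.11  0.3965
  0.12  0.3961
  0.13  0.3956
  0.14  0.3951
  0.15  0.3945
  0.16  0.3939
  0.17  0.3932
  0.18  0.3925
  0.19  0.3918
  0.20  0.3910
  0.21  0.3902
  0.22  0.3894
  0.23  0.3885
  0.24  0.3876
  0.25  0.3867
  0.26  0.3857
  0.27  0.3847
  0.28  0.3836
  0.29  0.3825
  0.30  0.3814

T = 0.5;  σ√T = 0.2404
d₁ = [ln(459/456) + (0.074 − 0.05 + 0.34²/2)·0.5] / 0.2404 = [0.0066 + 0.0409] / 0.2404 = 0.1974 → 0.20
√T = √0.5 = 0.7071
φ(d₁) = φ(0.20) = 0.3910
exp(−qT) = exp(−0.05·0.5) = 0.9753
vega = S·exp(−qT)·φ(d₁)·√T = 459·0.9753·0.3910·0.7071 = 123.7680

123.77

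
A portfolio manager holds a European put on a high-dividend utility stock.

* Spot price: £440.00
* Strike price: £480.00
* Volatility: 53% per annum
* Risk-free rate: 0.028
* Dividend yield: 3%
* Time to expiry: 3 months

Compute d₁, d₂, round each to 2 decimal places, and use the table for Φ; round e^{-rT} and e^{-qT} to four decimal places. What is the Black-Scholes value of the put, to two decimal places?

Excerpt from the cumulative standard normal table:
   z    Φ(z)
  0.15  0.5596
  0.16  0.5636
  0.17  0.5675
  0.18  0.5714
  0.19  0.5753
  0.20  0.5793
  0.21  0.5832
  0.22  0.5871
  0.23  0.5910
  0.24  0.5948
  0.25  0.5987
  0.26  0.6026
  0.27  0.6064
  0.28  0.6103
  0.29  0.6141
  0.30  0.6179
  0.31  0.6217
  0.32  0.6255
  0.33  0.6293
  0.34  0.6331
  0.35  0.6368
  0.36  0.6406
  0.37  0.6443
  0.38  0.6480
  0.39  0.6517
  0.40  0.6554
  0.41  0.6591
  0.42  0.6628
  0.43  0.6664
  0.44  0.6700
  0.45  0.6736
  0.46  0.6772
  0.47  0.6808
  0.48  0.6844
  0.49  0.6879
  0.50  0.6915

σ√T = 0.53·√0.25 = 0.2650
d₁ = [ln(440/480) + (0.028 − 0.03 + 0.53²/2)·0.25] / 0.2650 = [-0.0870 + 0.0346] / 0.2650 = -0.1977 ⇒ -0.20
d₂ = d₁ − σ√T = -0.1977 − 0.2650 = -0.4627 ⇒ -0.46
e^(−qT) = e^(−0.03·0.25) = 0.9925;  e^(−rT) = e^(−0.028·0.25) = 0.9930
N(−d₂) = N(0.46) = 0.6772;  N(−d₁) = N(0.20) = 0.5793
P = 480·0.9930·0.6772 − 440·0.9925·0.5793 = 322.7806 − 252.9803 = 69.8003

£69.80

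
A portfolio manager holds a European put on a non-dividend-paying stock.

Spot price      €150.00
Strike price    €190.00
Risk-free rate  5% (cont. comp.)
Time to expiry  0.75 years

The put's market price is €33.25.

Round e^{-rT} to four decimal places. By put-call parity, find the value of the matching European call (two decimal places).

e^(−rT) = e^(−0.05·0.75) = 0.9632
Put-call parity: C − P = S − K·e^(−rT) = 150 − 190·0.9632 = 150 − 183.0080 = -33.0080
C = P + (C − P) = 33.25 + (-33.0080) = 0.2420

€0.24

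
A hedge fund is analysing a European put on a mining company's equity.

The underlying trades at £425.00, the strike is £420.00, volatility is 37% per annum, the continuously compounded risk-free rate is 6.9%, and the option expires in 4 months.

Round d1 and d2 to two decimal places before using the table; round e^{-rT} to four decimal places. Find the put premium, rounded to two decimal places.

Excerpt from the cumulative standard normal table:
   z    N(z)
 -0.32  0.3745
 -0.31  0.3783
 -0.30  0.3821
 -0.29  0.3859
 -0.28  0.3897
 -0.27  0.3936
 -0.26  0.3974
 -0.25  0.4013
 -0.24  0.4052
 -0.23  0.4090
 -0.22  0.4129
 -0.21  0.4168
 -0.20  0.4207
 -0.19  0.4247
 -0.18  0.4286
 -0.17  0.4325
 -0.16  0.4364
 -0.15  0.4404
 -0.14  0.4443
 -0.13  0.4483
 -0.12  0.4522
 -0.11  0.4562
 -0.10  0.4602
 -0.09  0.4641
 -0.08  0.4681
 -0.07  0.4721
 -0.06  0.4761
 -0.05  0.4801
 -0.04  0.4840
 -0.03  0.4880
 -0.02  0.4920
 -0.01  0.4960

£28.14

σ√T = 0.37 × 0.5774 = 0.2136
d₁ = [ln(425/420) + (0.069 + ½·0.37²)·0.3333] / (σ√T) = (0.0118 + 0.0458) / 0.2136 = 0.2699 which rounds to 0.27
d₂ = 0.2699 − 0.2136 = 0.0563 which rounds to 0.06
exp(−rT) = exp(−0.069·0.3333) = 0.9773
N(−d₂) = N(-0.06) = 0.4761;  N(−d₁) = N(-0.27) = 0.3936
P = 420·0.9773·0.4761 − 425·0.3936 = 195.4229 − 167.2800 = 28.1429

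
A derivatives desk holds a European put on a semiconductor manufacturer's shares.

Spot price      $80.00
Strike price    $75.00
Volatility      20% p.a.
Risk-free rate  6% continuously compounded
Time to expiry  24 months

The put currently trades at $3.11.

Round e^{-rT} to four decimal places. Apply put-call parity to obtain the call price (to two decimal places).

e^(−rT) = e^(−0.06·2) = 0.8869
Put-call parity: C − P = S − K·e^(−rT) = 80 − 75·0.8869 = 80 − 66.5175 = 13.4825
C = P + (C − P) = 3.11 + (13.4825) = 16.5925

$16.59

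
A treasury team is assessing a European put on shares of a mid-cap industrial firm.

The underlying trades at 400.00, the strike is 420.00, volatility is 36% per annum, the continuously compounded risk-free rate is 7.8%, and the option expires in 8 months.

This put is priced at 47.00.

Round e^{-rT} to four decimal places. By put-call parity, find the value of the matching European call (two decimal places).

48.29

e^(−rT) = e^(−0.078·0.6667) = 0.9493
Put-call parity: C − P = S − K·e^(−rT) = 400 − 420·0.9493 = 400 − 398.7060 = 1.2940
C = P + (C − P) = 47.00 + (1.2940) = 48.2940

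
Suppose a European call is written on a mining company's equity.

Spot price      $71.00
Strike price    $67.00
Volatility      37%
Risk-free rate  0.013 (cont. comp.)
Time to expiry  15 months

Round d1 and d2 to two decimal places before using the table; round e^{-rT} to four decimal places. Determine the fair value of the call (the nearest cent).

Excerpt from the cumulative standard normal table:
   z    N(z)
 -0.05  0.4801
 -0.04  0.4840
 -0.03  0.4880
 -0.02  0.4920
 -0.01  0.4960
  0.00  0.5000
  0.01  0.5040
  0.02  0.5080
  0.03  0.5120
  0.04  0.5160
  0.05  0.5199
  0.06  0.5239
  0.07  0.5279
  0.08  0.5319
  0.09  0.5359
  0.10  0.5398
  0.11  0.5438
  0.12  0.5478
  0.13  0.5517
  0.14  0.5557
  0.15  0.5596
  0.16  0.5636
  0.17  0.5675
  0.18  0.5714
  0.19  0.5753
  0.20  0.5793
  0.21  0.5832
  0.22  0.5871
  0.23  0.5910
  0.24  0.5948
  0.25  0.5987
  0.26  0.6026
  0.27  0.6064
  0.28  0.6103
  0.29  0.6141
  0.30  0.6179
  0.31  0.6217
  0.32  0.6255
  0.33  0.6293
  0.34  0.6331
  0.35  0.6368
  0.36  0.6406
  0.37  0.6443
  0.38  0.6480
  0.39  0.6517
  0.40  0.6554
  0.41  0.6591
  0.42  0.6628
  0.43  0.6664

T = 1.25;  σ√T = 0.4137
d₁ = [ln(71/67) + (0.013 + 0.37²/2)·1.25] / 0.4137 = [0.0580 + 0.1018] / 0.4137 = 0.3863 which rounds to 0.39
d₂ = d₁ − σ√T = 0.3863 − 0.4137 = -0.0274 which rounds to -0.03
exp(−rT) = exp(−0.013·1.25) = 0.9839
N(d₁) = N(0.39) = 0.6517;  N(d₂) = N(-0.03) = 0.4880
C = 71·0.6517 − 67·0.9839·0.4880 = 46.2707 − 32.1696 = 14.1011

$14.10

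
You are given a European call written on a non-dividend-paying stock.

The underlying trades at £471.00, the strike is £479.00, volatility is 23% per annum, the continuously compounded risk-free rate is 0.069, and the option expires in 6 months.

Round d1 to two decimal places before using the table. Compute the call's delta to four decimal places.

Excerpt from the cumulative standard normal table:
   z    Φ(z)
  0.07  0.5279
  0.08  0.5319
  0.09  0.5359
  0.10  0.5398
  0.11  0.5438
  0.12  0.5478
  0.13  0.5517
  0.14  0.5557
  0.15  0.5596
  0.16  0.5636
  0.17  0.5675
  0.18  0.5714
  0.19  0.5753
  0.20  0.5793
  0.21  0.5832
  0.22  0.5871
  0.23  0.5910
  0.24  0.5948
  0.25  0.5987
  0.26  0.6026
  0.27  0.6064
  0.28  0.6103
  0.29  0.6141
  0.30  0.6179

0.5753

σ√T = 0.23 × 0.7071 = 0.1626
d₁ = [ln(471/479) + (0.069 + 0.23²/2)·0.5] / 0.1626 = [-0.0168 + 0.0477] / 0.1626 = 0.1899 ⇒ 0.19
N(d₁) = N(0.19) = 0.5753
Δ_call = N(d₁) = 0.5753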